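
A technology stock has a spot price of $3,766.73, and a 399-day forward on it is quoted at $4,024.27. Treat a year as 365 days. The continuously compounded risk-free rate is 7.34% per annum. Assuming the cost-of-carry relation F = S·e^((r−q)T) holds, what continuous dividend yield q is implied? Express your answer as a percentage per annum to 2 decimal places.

From F = S·e^((r−q)T): (r − q) = ln(F/S)/T
ln(4024.27/3766.73) = ln(1.068372) = 0.066136
(r − q) = 0.066136 / (399/365) = 0.060500
q = r − ln(F/S)/T = 0.0734 − 0.060500 = 0.012900
q = 1.29%

1.29%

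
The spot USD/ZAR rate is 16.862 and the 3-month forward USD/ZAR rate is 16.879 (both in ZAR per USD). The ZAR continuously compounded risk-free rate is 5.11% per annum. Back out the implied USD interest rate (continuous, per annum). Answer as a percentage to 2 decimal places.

F = S·e^((r_ZAR − r_USD)T) ⇒ r_USD = r_ZAR − ln(F/S)/T
ln(16.879/16.862) = 0.001008; /(3/12) = 0.004032
r_USD = 0.0511 − 0.004032 = 0.047068
r_USD = 4.71%

4.71%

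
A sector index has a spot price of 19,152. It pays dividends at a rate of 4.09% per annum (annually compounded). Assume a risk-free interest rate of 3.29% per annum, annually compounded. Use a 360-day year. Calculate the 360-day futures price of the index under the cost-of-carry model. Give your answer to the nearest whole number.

19,005

F = S · (1+r)^T / (1+q)^T
= 19152 × 1.032900 / 1.040900 = 19152 × 0.992314
F = 19,005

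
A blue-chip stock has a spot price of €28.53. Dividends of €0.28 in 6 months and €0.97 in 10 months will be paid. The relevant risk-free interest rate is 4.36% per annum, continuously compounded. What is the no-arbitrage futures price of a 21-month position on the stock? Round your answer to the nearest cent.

PV(dividends) I = 0.28·e^(−0.0436·6/12) + 0.97·e^(−0.0436·10/12)
I = 0.2740 + 0.9354 = 1.2094
F = (S − I)·e^(rT) = (28.53 − 1.2094) · e^(0.0436·21/12)
= 27.3206 · e^0.076300 = 27.3206 × 1.079286 = €29.49

€29.49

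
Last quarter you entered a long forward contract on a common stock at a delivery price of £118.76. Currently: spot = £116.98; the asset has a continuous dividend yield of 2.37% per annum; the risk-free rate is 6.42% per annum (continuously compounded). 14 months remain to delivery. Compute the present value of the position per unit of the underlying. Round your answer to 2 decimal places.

£3.60

Current fair forward for the remaining 14 months: F = S·e^((r − q)·T), (r − q) = 0.0642 − 0.0237 = 0.0405
F = 116.98 · e^(0.0405 × 14/12) = 116.98 × 1.048384 = 122.6400
Value of long forward = (F − K)·e^(−rT) = (122.6400 − 118.76) · e^(−0.0642·14/12)
= 3.8800 × 0.927836 = 3.60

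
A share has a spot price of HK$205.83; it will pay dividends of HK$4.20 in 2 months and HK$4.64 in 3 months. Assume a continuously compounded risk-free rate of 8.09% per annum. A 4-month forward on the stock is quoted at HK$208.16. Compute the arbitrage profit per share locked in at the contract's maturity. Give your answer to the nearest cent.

PV(dividends) I = 4.20·e^(−0.0809·2/12) + 4.64·e^(−0.0809·3/12) = 8.6908
Fair forward F* = (S − I)·e^(rT) = (205.83 − 8.6908)·e^0.026967 = 197.1392 × 1.027334 = 202.5278
Market HK$208.16 > fair 202.5278: forward overpriced → cash-and-carry (borrow at r, buy the stock and collect the dividends, short the forward).
Profit at T = |F_mkt − F*| = |208.16 − 202.5278| = HK$5.63 per share

HK$5.63 per share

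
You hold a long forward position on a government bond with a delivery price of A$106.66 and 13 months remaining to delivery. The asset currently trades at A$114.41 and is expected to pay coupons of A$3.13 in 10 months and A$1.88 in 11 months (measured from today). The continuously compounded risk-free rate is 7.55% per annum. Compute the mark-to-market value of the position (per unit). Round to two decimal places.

A$11.43

PV(remaining coupons) I = 3.13·e^(−0.0755·10/12) + 1.88·e^(−0.0755·11/12) = 4.6934
Current forward F = (S − I)·e^(rT) = (114.41 − 4.6934)·e^(0.0755·13/12) = 109.7166 × 1.085230 = 119.0677
Value (long) = (F − K)·e^(−rT) = (119.0677 − 106.66) × 0.921464 = 11.4332
Value = A$11.43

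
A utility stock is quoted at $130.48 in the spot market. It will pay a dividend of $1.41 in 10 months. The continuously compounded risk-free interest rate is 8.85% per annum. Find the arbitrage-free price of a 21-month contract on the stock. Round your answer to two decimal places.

$150.81

PV(dividends) I = 1.41·e^(−0.0885·10/12)
I = 1.3098
F = (S − I)·e^(rT) = (130.48 − 1.3098) · e^(0.0885·21/12)
= 129.1702 · e^0.154875 = 129.1702 × 1.167512 = $150.81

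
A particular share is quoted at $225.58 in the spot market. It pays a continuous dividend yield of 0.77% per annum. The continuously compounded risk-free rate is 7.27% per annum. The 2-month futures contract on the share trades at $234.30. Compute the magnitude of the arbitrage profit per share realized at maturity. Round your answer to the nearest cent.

$6.26 per share

Fair futures: F* = S·e^(carry·T), with carry = (r − q) = 0.0727 − 0.0077 = 0.0650
F* = 225.58 · e^(0.0650 × 2/12) = 225.58 · e^0.010833 = 225.58 × 1.010892 = $228.0370
Market $234.30 > fair $228.0370: forward overpriced → cash-and-carry (buy spot, short the forward).
At maturity, profit = |F_mkt − F*| = |234.30 − 228.0370| = $6.26 per share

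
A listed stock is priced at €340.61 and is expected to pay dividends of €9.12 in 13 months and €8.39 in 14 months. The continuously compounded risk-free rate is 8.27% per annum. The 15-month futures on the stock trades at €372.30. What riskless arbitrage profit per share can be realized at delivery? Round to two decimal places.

PV(dividends) I = 9.12·e^(−0.0827·13/12) + 8.39·e^(−0.0827·14/12) = 15.9568
Fair futures F* = (S − I)·e^(rT) = (340.61 − 15.9568)·e^0.103375 = 324.6532 × 1.108907 = 360.0102
Market €372.30 > fair 360.0102: forward overpriced → cash-and-carry (borrow at r, buy the stock and collect the dividends, short the forward).
Profit at T = |F_mkt − F*| = |372.30 − 360.0102| = €12.29 per share

€12.29 per share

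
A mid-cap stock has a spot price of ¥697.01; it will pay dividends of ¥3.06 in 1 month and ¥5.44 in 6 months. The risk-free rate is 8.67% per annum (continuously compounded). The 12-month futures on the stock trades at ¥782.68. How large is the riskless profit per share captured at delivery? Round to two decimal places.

¥31.54 per share

PV(dividends) I = 3.06·e^(−0.0867·1/12) + 5.44·e^(−0.0867·6/12) = 8.2472
Fair futures F* = (S − I)·e^(rT) = (697.01 − 8.2472)·e^0.086700 = 688.7628 × 1.090569 = 751.1434
Market ¥782.68 > fair 751.1434: forward overpriced → cash-and-carry (borrow at r, buy the stock and collect the dividends, short the forward).
Profit at T = |F_mkt − F*| = |782.68 − 751.1434| = ¥31.54 per share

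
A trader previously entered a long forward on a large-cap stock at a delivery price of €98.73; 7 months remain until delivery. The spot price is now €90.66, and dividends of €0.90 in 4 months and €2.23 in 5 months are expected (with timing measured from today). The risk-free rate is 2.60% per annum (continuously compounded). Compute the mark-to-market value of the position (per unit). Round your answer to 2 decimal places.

-€9.68

PV(remaining dividends) I = 0.90·e^(−0.0260·4/12) + 2.23·e^(−0.0260·5/12) = 3.0982
Current forward F = (S − I)·e^(rT) = (90.66 − 3.0982)·e^(0.0260·7/12) = 87.5618 × 1.015282 = 88.8999
Value (long) = (F − K)·e^(−rT) = (88.8999 − 98.73) × 0.984948 = -9.6821
Value = -€9.68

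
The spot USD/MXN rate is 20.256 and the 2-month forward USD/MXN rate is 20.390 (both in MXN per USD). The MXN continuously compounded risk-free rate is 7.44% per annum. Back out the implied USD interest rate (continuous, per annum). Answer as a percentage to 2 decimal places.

3.48%

F = S·e^((r_MXN − r_USD)T) ⇒ r_USD = r_MXN − ln(F/S)/T
ln(20.390/20.256) = 0.006594; /(2/12) = 0.039564
r_USD = 0.0744 − 0.039564 = 0.034836
r_USD = 3.48%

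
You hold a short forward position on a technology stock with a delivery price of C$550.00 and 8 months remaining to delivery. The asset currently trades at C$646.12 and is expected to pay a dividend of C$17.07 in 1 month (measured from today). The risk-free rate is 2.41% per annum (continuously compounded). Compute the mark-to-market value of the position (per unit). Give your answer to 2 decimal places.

-C$87.85

PV(remaining dividends) I = 17.07·e^(−0.0241·1/12) = 17.0358
Current forward F = (S − I)·e^(rT) = (646.12 − 17.0358)·e^(0.0241·8/12) = 629.0842 × 1.016196 = 639.2728
Value (long) = (F − K)·e^(−rT) = (639.2728 − 550.00) × 0.984062 = 87.8500
Short position value = −(long value) = -C$87.85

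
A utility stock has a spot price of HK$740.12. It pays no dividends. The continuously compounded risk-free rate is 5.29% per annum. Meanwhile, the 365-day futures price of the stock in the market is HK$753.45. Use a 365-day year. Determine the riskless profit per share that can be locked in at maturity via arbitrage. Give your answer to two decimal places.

HK$26.88 per share

Fair futures: F* = S·e^(carry·T), with carry = r = 0.0529
F* = 740.12 · e^(0.0529 × 365/365) = 740.12 · e^0.052900 = 740.12 × 1.054324 = HK$780.3263
Market HK$753.45 < fair HK$780.3263: forward underpriced → reverse cash-and-carry (short spot, go long the forward).
At maturity, profit = |F_mkt − F*| = |753.45 − 780.3263| = HK$26.88 per share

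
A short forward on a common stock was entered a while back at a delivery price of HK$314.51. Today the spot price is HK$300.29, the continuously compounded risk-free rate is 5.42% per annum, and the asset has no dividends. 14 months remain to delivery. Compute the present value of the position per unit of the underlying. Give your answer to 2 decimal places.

-HK$5.05

Current fair forward for the remaining 14 months: F = S·e^(r·T), r = 0.0542
F = 300.29 · e^(0.0542 × 14/12) = 300.29 × 1.065275 = 319.8914
Value of long forward = (F − K)·e^(−rT) = (319.8914 − 314.51) · e^(−0.0542·14/12)
= 5.3814 × 0.938724 = 5.05
Short position value = −(long value) = -HK$5.05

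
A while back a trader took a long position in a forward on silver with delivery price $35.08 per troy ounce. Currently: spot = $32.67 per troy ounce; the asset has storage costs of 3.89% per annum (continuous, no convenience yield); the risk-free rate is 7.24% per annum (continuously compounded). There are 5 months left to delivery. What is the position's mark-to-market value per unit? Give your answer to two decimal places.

Current fair forward for the remaining 5 months: F = S·e^((r + u)·T), (r + u) = 0.0724 + 0.0389 = 0.1113
F = 32.67 · e^(0.1113 × 5/12) = 32.67 × 1.047467 = 34.2207
Value of long forward = (F − K)·e^(−rT) = (34.2207 − 35.08) · e^(−0.0724·5/12)
= -0.8593 × 0.970284 = -0.83

-$0.83 per troy ounce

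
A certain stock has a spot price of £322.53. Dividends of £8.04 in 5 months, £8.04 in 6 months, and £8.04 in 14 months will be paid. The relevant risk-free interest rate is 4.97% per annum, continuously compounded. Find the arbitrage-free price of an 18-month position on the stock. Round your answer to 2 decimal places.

PV(dividends) I = 8.04·e^(−0.0497·5/12) + 8.04·e^(−0.0497·6/12) + 8.04·e^(−0.0497·14/12)
I = 7.8752 + 7.8427 + 7.5871 = 23.3050
F = (S − I)·e^(rT) = (322.53 − 23.3050) · e^(0.0497·18/12)
= 299.2250 · e^0.074550 = 299.2250 × 1.077399 = £322.38

£322.38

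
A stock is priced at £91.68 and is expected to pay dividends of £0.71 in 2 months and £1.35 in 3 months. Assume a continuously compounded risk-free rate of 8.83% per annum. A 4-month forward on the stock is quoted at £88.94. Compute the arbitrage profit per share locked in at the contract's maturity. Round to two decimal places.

£3.40 per share

PV(dividends) I = 0.71·e^(−0.0883·2/12) + 1.35·e^(−0.0883·3/12) = 2.0202
Fair forward F* = (S − I)·e^(rT) = (91.68 − 2.0202)·e^0.029433 = 89.6598 × 1.029870 = 92.3379
Market £88.94 < fair 92.3379: forward underpriced → reverse cash-and-carry (short the stock, invest proceeds at r, pay the dividends, go long the forward).
Profit at T = |F_mkt − F*| = |88.94 − 92.3379| = £3.40 per share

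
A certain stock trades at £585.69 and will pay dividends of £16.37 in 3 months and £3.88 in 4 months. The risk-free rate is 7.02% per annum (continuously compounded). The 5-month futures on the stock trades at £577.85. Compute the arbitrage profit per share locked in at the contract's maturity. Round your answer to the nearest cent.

£4.76 per share

PV(dividends) I = 16.37·e^(−0.0702·3/12) + 3.88·e^(−0.0702·4/12) = 19.8755
Fair futures F* = (S − I)·e^(rT) = (585.69 − 19.8755)·e^0.029250 = 565.8145 × 1.029682 = 582.6090
Market £577.85 < fair 582.6090: forward underpriced → reverse cash-and-carry (short the stock, invest proceeds at r, pay the dividends, go long the forward).
Profit at T = |F_mkt − F*| = |577.85 − 582.6090| = £4.76 per share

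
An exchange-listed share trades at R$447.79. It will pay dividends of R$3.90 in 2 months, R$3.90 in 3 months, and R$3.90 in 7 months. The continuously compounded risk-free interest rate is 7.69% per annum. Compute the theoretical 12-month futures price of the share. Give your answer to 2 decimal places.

R$471.27

PV(dividends) I = 3.90·e^(−0.0769·2/12) + 3.90·e^(−0.0769·3/12) + 3.90·e^(−0.0769·7/12)
I = 3.8503 + 3.8257 + 3.7289 = 11.4049
F = (S − I)·e^(rT) = (447.79 − 11.4049) · e^(0.0769·12/12)
= 436.3851 · e^0.076900 = 436.3851 × 1.079934 = R$471.27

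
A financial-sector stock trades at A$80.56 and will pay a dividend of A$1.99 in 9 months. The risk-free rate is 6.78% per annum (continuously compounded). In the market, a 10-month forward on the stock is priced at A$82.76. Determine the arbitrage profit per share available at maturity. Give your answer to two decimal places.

A$0.48 per share

PV(dividends) I = 1.99·e^(−0.0678·9/12) = 1.8913
Fair forward F* = (S − I)·e^(rT) = (80.56 − 1.8913)·e^0.056500 = 78.6687 × 1.058127 = 83.2415
Market A$82.76 < fair 83.2415: forward underpriced → reverse cash-and-carry (short the stock, invest proceeds at r, pay the dividends, go long the forward).
Profit at T = |F_mkt − F*| = |82.76 − 83.2415| = A$0.48 per share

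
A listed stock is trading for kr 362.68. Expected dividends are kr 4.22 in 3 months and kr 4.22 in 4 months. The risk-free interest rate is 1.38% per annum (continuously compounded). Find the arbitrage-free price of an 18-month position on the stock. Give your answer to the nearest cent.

PV(dividends) I = 4.22·e^(−0.0138·3/12) + 4.22·e^(−0.0138·4/12)
I = 4.2055 + 4.2006 = 8.4061
F = (S − I)·e^(rT) = (362.68 − 8.4061) · e^(0.0138·18/12)
= 354.2739 · e^0.020700 = 354.2739 × 1.020916 = kr 361.68

kr 361.68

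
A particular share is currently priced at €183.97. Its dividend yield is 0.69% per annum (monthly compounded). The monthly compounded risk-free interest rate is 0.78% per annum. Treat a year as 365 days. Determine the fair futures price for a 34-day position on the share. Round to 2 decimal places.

€183.99

F = S · (1+r/12)^(12T) / (1+q/12)^(12T)
= 183.97 × 1.000727 / 1.000643 = 183.97 × 1.000084
F = €183.99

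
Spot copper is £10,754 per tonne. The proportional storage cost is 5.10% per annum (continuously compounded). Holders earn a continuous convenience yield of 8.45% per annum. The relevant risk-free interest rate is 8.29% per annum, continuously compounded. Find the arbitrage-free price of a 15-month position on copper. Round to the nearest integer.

£11,439 per tonne

Net carry = r + u − y = 0.0829 + 0.0510 − 0.0845 = 0.0494
F = S·e^((r+u−y)T) = 10754 · e^(0.0494 × 15/12) = 10754 · e^0.061750
= 10754 × 1.063696 = £11,439 per tonne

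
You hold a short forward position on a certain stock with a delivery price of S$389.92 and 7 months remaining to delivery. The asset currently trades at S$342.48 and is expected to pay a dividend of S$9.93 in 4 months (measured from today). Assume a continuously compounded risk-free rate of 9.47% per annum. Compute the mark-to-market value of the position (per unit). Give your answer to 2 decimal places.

PV(remaining dividends) I = 9.93·e^(−0.0947·4/12) = 9.6214
Current forward F = (S − I)·e^(rT) = (342.48 − 9.6214)·e^(0.0947·7/12) = 332.8586 × 1.056796 = 351.7636
Value (long) = (F − K)·e^(−rT) = (351.7636 − 389.92) × 0.946256 = -36.1057
Short position value = −(long value) = S$36.11

S$36.11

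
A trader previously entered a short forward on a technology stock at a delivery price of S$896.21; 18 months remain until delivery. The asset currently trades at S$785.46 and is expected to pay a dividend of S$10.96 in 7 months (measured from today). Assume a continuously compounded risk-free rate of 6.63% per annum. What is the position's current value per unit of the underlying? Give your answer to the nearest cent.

S$36.45

PV(remaining dividends) I = 10.96·e^(−0.0663·7/12) = 10.5442
Current forward F = (S − I)·e^(rT) = (785.46 − 10.5442)·e^(0.0663·18/12) = 774.9158 × 1.104563 = 855.9433
Value (long) = (F − K)·e^(−rT) = (855.9433 − 896.21) × 0.905335 = -36.4549
Short position value = −(long value) = S$36.45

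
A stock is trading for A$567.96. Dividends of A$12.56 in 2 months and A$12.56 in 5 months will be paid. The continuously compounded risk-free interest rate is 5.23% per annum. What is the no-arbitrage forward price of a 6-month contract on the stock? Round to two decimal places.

A$557.61

PV(dividends) I = 12.56·e^(−0.0523·2/12) + 12.56·e^(−0.0523·5/12)
I = 12.4510 + 12.2893 = 24.7403
F = (S − I)·e^(rT) = (567.96 − 24.7403) · e^(0.0523·6/12)
= 543.2197 · e^0.026150 = 543.2197 × 1.026495 = A$557.61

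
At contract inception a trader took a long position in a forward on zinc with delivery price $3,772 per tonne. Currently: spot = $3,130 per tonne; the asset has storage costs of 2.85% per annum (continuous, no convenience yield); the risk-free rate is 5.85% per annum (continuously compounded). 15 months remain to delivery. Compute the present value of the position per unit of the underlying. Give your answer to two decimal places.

Current fair forward for the remaining 15 months: F = S·e^((r + u)·T), (r + u) = 0.0585 + 0.0285 = 0.0870
F = 3130 · e^(0.0870 × 15/12) = 3130 × 1.11488359 = 3489.5856
Value of long forward = (F − K)·e^(−rT) = (3489.5856 − 3772) · e^(−0.0585·15/12)
= -282.4144 × 0.92948464 = -262.50

-$262.50 per tonne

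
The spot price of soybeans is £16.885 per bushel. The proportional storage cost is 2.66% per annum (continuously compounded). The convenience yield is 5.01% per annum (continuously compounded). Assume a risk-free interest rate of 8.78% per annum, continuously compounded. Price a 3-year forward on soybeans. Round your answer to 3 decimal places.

£20.477 per bushel

Net carry = r + u − y = 0.0878 + 0.0266 − 0.0501 = 0.0643
F = S·e^((r+u−y)T) = 16.885 · e^(0.0643 × 3) = 16.885 · e^0.192900
= 16.885 × 1.212762 = £20.477 per bushel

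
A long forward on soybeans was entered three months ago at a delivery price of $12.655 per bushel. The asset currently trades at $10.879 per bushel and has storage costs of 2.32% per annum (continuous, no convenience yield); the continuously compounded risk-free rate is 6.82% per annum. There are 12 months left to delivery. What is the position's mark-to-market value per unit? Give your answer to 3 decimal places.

-$0.686 per bushel

Current fair forward for the remaining 12 months: F = S·e^((r + u)·T), (r + u) = 0.0682 + 0.0232 = 0.0914
F = 10.879 · e^(0.0914 × 12/12) = 10.879 × 1.095707 = 11.9202
Value of long forward = (F − K)·e^(−rT) = (11.9202 − 12.655) · e^(−0.0682·12/12)
= -0.7348 × 0.934074 = -0.686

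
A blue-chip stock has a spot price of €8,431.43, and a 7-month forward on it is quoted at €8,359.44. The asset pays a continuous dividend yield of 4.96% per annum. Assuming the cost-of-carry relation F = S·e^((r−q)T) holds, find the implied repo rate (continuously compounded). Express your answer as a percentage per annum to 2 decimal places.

3.49%

From F = S·e^((r−q)T): (r − q) = ln(F/S)/T
ln(8359.44/8431.43) = ln(0.991462) = -0.008575
(r − q) = -0.008575 / (7/12) = -0.014700
r = ln(F/S)/T + q = -0.014700 + 0.0496 = 0.034900
r = 3.49%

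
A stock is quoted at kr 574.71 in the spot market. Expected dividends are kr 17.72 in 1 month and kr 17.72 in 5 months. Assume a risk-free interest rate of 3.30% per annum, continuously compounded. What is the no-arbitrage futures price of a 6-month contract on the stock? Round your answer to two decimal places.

kr 548.54

PV(dividends) I = 17.72·e^(−0.0330·1/12) + 17.72·e^(−0.0330·5/12)
I = 17.6713 + 17.4780 = 35.1493
F = (S − I)·e^(rT) = (574.71 − 35.1493) · e^(0.0330·6/12)
= 539.5607 · e^0.016500 = 539.5607 × 1.016637 = kr 548.54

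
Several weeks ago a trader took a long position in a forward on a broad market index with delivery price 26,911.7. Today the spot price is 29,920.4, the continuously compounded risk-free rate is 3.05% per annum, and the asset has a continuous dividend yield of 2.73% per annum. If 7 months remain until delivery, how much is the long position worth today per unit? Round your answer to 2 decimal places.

Current fair forward for the remaining 7 months: F = S·e^((r − q)·T), (r − q) = 0.0305 − 0.0273 = 0.0032
F = 29920.4 · e^(0.0032 × 7/12) = 29920.4 × 1.00186841 = 29976.3036
Value of long forward = (F − K)·e^(−rT) = (29976.3036 − 26911.7) · e^(−0.0305·7/12)
= 3064.6036 × 0.98236567 = 3010.56

3010.56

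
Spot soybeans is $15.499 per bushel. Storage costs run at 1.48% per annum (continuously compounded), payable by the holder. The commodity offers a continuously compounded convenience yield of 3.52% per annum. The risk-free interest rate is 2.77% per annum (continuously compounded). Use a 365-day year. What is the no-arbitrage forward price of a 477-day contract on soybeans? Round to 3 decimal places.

Net carry = r + u − y = 0.0277 + 0.0148 − 0.0352 = 0.0073
F = S·e^((r+u−y)T) = 15.499 · e^(0.0073 × 477/365) = 15.499 · e^0.009540
= 15.499 × 1.009586 = $15.648 per bushel

$15.648 per bushel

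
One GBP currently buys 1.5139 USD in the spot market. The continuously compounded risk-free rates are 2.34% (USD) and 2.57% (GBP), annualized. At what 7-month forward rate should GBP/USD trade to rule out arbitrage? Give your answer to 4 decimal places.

1.5119

F = S·e^((r_USD − r_GBP)T) = 1.5139 · e^((0.0234 − 0.0257) × 7/12)
= 1.5139 · e^-0.001342 = 1.5139 × 0.998659
F = 1.5119 USD per GBP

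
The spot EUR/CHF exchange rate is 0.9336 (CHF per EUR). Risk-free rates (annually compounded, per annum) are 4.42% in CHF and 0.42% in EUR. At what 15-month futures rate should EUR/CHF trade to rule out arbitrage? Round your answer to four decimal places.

0.9803

By covered interest parity, F = S · (1+r_CHF)^T / (1+r_EUR)^T
= 0.9336 × 1.055552 / 1.005253 = 0.9336 × 1.050036
F = 0.9803 CHF per EUR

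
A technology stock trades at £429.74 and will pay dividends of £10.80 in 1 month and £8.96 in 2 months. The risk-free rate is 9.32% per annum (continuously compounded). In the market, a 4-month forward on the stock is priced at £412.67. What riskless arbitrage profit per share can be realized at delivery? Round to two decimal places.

PV(dividends) I = 10.80·e^(−0.0932·1/12) + 8.96·e^(−0.0932·2/12) = 19.5383
Fair forward F* = (S − I)·e^(rT) = (429.74 − 19.5383)·e^0.031067 = 410.2017 × 1.031555 = 423.1456
Market £412.67 < fair 423.1456: forward underpriced → reverse cash-and-carry (short the stock, invest proceeds at r, pay the dividends, go long the forward).
Profit at T = |F_mkt − F*| = |412.67 − 423.1456| = £10.48 per share

£10.48 per share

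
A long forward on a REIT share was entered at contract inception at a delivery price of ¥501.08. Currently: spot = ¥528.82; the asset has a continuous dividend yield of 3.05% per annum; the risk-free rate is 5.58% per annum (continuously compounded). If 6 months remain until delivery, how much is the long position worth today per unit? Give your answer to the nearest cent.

¥33.52

Current fair forward for the remaining 6 months: F = S·e^((r − q)·T), (r − q) = 0.0558 − 0.0305 = 0.0253
F = 528.82 · e^(0.0253 × 6/12) = 528.82 × 1.012730 = 535.5519
Value of long forward = (F − K)·e^(−rT) = (535.5519 − 501.08) · e^(−0.0558·6/12)
= 34.4719 × 0.972486 = 33.52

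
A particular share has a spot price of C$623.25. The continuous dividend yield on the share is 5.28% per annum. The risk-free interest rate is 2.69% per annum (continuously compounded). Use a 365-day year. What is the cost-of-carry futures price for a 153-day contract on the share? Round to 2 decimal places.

C$616.52

F = S·e^((r − q)T) = 623.25 · e^((0.0269 − 0.0528) × 153/365)
= 623.25 · e^-0.010857 = 623.25 × 0.989202
F = C$616.52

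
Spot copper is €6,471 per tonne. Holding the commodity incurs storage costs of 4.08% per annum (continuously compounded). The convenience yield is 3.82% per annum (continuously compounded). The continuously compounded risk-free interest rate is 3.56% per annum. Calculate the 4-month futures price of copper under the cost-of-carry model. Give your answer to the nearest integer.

€6,554 per tonne

Net carry = r + u − y = 0.0356 + 0.0408 − 0.0382 = 0.0382
F = S·e^((r+u−y)T) = 6471 · e^(0.0382 × 4/12) = 6471 · e^0.012733
= 6471 × 1.012814 = €6,554 per tonne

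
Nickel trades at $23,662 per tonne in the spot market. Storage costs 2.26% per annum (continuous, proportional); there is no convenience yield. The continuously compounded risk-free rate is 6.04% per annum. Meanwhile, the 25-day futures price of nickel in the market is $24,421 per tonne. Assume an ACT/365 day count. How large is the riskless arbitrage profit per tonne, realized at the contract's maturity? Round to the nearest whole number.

Fair futures: F* = S·e^(carry·T), with carry = (r + u) = 0.0604 + 0.0226 = 0.0830
F* = 23662 · e^(0.0830 × 25/365) = 23662 · e^0.005685 = 23662 × 1.005701 = $23796.8971
Market $24421 > fair $23796.8971: forward overpriced → cash-and-carry (buy spot, short the forward).
At maturity, profit = |F_mkt − F*| = |24421 − 23796.8971| = $624 per tonne

$624 per tonne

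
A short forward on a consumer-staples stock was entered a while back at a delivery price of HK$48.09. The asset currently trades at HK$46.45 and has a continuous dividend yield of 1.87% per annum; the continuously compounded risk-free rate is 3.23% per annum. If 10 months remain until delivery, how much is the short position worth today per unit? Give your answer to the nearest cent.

HK$1.08

Current fair forward for the remaining 10 months: F = S·e^((r − q)·T), (r − q) = 0.0323 − 0.0187 = 0.0136
F = 46.45 · e^(0.0136 × 10/12) = 46.45 × 1.011398 = 46.9794
Value of long forward = (F − K)·e^(−rT) = (46.9794 − 48.09) · e^(−0.0323·10/12)
= -1.1106 × 0.973442 = -1.08
Short position value = −(long value) = HK$1.08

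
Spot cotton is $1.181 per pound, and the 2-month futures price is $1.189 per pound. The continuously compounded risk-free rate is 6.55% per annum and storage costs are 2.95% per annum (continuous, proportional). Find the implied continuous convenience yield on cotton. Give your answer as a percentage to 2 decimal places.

F = S·e^((r+u−y)T) ⇒ (r+u−y) = ln(F/S)/T
ln(1.189/1.181) = 0.006751; /T ⇒ 0.040506
y = r + u − ln(F/S)/T = 0.0655 + 0.0295 − 0.040506 = 0.054494
y = 5.45%

5.45%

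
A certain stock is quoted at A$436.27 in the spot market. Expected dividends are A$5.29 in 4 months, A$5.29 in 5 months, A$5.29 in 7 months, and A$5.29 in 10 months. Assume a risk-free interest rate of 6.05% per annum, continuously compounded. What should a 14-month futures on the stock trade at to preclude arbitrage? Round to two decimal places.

A$446.20

PV(dividends) I = 5.29·e^(−0.0605·4/12) + 5.29·e^(−0.0605·5/12) + 5.29·e^(−0.0605·7/12) + 5.29·e^(−0.0605·10/12)
I = 5.1844 + 5.1583 + 5.1066 + 5.0299 = 20.4792
F = (S − I)·e^(rT) = (436.27 − 20.4792) · e^(0.0605·14/12)
= 415.7908 · e^0.070583 = 415.7908 × 1.073134 = A$446.20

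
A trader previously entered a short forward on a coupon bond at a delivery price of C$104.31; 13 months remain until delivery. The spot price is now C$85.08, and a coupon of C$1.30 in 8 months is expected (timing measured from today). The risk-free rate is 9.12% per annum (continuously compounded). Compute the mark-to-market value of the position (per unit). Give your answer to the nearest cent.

PV(remaining coupons) I = 1.30·e^(−0.0912·8/12) = 1.2233
Current forward F = (S − I)·e^(rT) = (85.08 − 1.2233)·e^(0.0912·13/12) = 83.8567 × 1.103846 = 92.5649
Value (long) = (F − K)·e^(−rT) = (92.5649 − 104.31) × 0.905924 = -10.6402
Short position value = −(long value) = C$10.64

C$10.64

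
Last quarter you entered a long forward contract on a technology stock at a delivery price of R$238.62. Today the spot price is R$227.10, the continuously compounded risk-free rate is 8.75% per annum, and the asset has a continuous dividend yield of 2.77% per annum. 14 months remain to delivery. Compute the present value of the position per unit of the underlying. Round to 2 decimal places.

Current fair forward for the remaining 14 months: F = S·e^((r − q)·T), (r − q) = 0.0875 − 0.0277 = 0.0598
F = 227.10 · e^(0.0598 × 14/12) = 227.10 × 1.072258 = 243.5098
Value of long forward = (F − K)·e^(−rT) = (243.5098 − 238.62) · e^(−0.0875·14/12)
= 4.8898 × 0.902954 = 4.42

R$4.42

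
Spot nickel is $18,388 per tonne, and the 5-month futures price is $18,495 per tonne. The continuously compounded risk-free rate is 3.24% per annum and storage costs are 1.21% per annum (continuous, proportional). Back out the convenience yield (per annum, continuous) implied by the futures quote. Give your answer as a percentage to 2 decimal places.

F = S·e^((r+u−y)T) ⇒ (r+u−y) = ln(F/S)/T
ln(18495/18388) = 0.005802; /T ⇒ 0.013925
y = r + u − ln(F/S)/T = 0.0324 + 0.0121 − 0.013925 = 0.030575
y = 3.06%

3.06%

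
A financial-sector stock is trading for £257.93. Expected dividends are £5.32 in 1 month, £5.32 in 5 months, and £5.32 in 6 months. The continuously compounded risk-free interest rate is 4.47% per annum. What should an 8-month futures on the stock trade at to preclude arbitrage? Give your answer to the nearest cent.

PV(dividends) I = 5.32·e^(−0.0447·1/12) + 5.32·e^(−0.0447·5/12) + 5.32·e^(−0.0447·6/12)
I = 5.3002 + 5.2218 + 5.2024 = 15.7244
F = (S − I)·e^(rT) = (257.93 − 15.7244) · e^(0.0447·8/12)
= 242.2056 · e^0.029800 = 242.2056 × 1.030248 = £249.53

£249.53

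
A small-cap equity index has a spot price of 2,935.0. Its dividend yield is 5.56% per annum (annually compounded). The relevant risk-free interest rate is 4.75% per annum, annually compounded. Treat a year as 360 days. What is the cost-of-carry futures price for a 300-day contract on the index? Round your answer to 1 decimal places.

2,916.2

F = S · (1+r)^T / (1+q)^T
= 2935.0 × 1.039429 / 1.046123 = 2935.0 × 0.993601
F = 2,916.2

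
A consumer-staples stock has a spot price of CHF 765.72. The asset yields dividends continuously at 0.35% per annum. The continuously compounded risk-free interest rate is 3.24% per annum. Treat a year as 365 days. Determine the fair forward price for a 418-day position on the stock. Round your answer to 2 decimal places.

F = S·e^((r − q)T) = 765.72 · e^((0.0324 − 0.0035) × 418/365)
= 765.72 · e^0.033096 = 765.72 × 1.033650
F = CHF 791.49

CHF 791.49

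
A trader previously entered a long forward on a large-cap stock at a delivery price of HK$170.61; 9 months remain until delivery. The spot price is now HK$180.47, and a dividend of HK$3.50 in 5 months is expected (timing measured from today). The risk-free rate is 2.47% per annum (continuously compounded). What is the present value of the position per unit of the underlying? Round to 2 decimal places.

PV(remaining dividends) I = 3.50·e^(−0.0247·5/12) = 3.4642
Current forward F = (S − I)·e^(rT) = (180.47 − 3.4642)·e^(0.0247·9/12) = 177.0058 × 1.018698 = 180.3155
Value (long) = (F − K)·e^(−rT) = (180.3155 − 170.61) × 0.981646 = 9.5274
Value = HK$9.53

HK$9.53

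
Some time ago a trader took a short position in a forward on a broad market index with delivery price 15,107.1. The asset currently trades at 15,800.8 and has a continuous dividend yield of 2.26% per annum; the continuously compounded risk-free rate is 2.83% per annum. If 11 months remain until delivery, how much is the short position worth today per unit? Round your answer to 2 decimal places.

Current fair forward for the remaining 11 months: F = S·e^((r − q)·T), (r − q) = 0.0283 − 0.0226 = 0.0057
F = 15800.8 · e^(0.0057 × 11/12) = 15800.8 × 1.00523867 = 15883.5752
Value of long forward = (F − K)·e^(−rT) = (15883.5752 − 15107.1) · e^(−0.0283·11/12)
= 776.4752 × 0.97439193 = 756.59
Short position value = −(long value) = -756.59

-756.59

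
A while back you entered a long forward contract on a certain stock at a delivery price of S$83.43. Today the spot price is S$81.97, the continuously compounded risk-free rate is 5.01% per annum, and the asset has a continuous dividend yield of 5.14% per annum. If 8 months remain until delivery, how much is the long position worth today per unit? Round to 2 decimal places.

-S$1.48

Current fair forward for the remaining 8 months: F = S·e^((r − q)·T), (r − q) = 0.0501 − 0.0514 = -0.0013
F = 81.97 · e^(-0.0013 × 8/12) = 81.97 × 0.999134 = 81.8990
Value of long forward = (F − K)·e^(−rT) = (81.8990 − 83.43) · e^(−0.0501·8/12)
= -1.5310 × 0.967152 = -1.48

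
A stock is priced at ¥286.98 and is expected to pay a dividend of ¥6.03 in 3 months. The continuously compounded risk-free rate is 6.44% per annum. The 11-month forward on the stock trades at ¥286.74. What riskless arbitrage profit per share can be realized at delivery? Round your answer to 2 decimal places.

¥11.40 per share

PV(dividends) I = 6.03·e^(−0.0644·3/12) = 5.9337
Fair forward F* = (S − I)·e^(rT) = (286.98 − 5.9337)·e^0.059033 = 281.0463 × 1.060810 = 298.1367
Market ¥286.74 < fair 298.1367: forward underpriced → reverse cash-and-carry (short the stock, invest proceeds at r, pay the dividends, go long the forward).
Profit at T = |F_mkt − F*| = |286.74 − 298.1367| = ¥11.40 per share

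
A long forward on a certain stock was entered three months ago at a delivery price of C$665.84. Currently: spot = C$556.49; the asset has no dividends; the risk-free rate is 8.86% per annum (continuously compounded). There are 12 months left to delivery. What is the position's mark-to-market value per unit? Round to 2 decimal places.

-C$52.89

Current fair forward for the remaining 12 months: F = S·e^(r·T), r = 0.0886
F = 556.49 · e^(0.0886 × 12/12) = 556.49 × 1.092644 = 608.0455
Value of long forward = (F − K)·e^(−rT) = (608.0455 − 665.84) · e^(−0.0886·12/12)
= -57.7945 × 0.915212 = -52.89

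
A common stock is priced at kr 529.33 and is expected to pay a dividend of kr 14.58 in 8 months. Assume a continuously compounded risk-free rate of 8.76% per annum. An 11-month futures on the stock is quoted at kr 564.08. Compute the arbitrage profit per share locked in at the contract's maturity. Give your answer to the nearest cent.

kr 5.39 per share

PV(dividends) I = 14.58·e^(−0.0876·8/12) = 13.7529
Fair futures F* = (S − I)·e^(rT) = (529.33 − 13.7529)·e^0.080300 = 515.5771 × 1.083612 = 558.6855
Market kr 564.08 > fair 558.6855: forward overpriced → cash-and-carry (borrow at r, buy the stock and collect the dividends, short the forward).
Profit at T = |F_mkt − F*| = |564.08 − 558.6855| = kr 5.39 per share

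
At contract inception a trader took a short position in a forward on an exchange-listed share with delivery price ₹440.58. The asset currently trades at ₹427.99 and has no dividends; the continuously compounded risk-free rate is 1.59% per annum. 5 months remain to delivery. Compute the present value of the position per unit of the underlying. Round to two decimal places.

Current fair forward for the remaining 5 months: F = S·e^(r·T), r = 0.0159
F = 427.99 · e^(0.0159 × 5/12) = 427.99 × 1.006647 = 430.8348
Value of long forward = (F − K)·e^(−rT) = (430.8348 − 440.58) · e^(−0.0159·5/12)
= -9.7452 × 0.993397 = -9.68
Short position value = −(long value) = ₹9.68

₹9.68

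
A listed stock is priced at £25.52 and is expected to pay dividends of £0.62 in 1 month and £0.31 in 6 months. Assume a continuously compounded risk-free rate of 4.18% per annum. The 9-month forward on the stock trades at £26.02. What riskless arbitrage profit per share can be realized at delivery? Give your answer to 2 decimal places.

PV(dividends) I = 0.62·e^(−0.0418·1/12) + 0.31·e^(−0.0418·6/12) = 0.9214
Fair forward F* = (S − I)·e^(rT) = (25.52 − 0.9214)·e^0.031350 = 24.5986 × 1.031847 = 25.3820
Market £26.02 > fair 25.3820: forward overpriced → cash-and-carry (borrow at r, buy the stock and collect the dividends, short the forward).
Profit at T = |F_mkt − F*| = |26.02 − 25.3820| = £0.64 per share

£0.64 per share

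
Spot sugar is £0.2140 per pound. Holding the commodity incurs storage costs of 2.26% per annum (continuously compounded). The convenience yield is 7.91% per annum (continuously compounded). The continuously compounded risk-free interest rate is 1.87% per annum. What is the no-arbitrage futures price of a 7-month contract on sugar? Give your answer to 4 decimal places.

Net carry = r + u − y = 0.0187 + 0.0226 − 0.0791 = -0.0378
F = S·e^((r+u−y)T) = 0.2140 · e^(-0.0378 × 7/12) = 0.2140 · e^-0.022050
= 0.2140 × 0.978191 = £0.2093 per pound

£0.2093 per pound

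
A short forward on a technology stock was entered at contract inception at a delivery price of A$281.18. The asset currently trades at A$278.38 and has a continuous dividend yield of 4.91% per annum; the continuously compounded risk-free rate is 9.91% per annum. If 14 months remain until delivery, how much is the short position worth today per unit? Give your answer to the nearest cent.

Current fair forward for the remaining 14 months: F = S·e^((r − q)·T), (r − q) = 0.0991 − 0.0491 = 0.0500
F = 278.38 · e^(0.0500 × 14/12) = 278.38 × 1.060068 = 295.1017
Value of long forward = (F − K)·e^(−rT) = (295.1017 − 281.18) · e^(−0.0991·14/12)
= 13.9217 × 0.890817 = 12.40
Short position value = −(long value) = -A$12.40

-A$12.40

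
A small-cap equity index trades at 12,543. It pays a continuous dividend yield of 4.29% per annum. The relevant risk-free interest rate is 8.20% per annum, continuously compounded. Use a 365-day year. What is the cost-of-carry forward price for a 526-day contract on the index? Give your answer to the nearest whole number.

F = S·e^((r − q)T) = 12543 · e^((0.0820 − 0.0429) × 526/365)
= 12543 · e^0.056347 = 12543 × 1.057965
F = 13,270

13,270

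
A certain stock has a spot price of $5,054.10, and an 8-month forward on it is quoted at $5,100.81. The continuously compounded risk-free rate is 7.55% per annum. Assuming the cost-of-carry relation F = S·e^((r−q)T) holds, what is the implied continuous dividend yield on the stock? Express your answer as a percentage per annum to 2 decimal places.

6.17%

From F = S·e^((r−q)T): (r − q) = ln(F/S)/T
ln(5100.81/5054.10) = ln(1.009242) = 0.009200
(r − q) = 0.009200 / (8/12) = 0.013800
q = r − ln(F/S)/T = 0.0755 − 0.013800 = 0.061700
q = 6.17%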